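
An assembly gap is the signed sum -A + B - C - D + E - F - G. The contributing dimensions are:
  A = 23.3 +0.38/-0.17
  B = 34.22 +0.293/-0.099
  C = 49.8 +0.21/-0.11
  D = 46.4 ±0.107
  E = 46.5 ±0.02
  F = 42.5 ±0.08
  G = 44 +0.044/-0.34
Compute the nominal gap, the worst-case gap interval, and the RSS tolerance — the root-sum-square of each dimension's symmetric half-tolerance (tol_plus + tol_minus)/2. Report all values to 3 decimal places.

nominal=-125.280 wc=[-126.220,-124.160] rss=0.441

Stack each dimension's contribution:
  -A: nom -23.300 → Σnom=-23.300; wc +0.170/-0.380 → slack +0.170/-0.380; half-tol=0.275, Σhalf²=0.075625
  +B: nom +34.220 → Σnom=10.920; wc +0.293/-0.099 → slack +0.463/-0.479; half-tol=0.196, Σhalf²=0.114041
  -C: nom -49.800 → Σnom=-38.880; wc +0.110/-0.210 → slack +0.573/-0.689; half-tol=0.160, Σhalf²=0.139641
  -D: nom -46.400 → Σnom=-85.280; wc +0.107/-0.107 → slack +0.680/-0.796; half-tol=0.107, Σhalf²=0.151090
  +E: nom +46.500 → Σnom=-38.780; wc +0.020/-0.020 → slack +0.700/-0.816; half-tol=0.020, Σhalf²=0.151490
  -F: nom -42.500 → Σnom=-81.280; wc +0.080/-0.080 → slack +0.780/-0.896; half-tol=0.080, Σhalf²=0.157890
  -G: nom -44.000 → Σnom=-125.280; wc +0.340/-0.044 → slack +1.120/-0.940; half-tol=0.192, Σhalf²=0.194754
Nominal = -125.280. Worst-case = [-125.280 - 0.940, -125.280 + 1.120] = [-126.220, -124.160]. RSS = √0.194754 = 0.441.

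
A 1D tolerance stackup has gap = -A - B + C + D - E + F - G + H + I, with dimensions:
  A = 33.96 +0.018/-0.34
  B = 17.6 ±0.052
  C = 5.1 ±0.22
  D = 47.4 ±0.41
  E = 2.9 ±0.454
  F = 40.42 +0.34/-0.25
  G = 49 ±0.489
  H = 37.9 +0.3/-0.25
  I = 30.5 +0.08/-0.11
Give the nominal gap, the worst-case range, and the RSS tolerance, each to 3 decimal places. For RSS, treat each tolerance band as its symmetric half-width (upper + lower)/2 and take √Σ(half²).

Stack each dimension's contribution:
  -A: nom -33.960 → Σnom=-33.960; wc +0.340/-0.018 → slack +0.340/-0.018; half-tol=0.179, Σhalf²=0.032041
  -B: nom -17.600 → Σnom=-51.560; wc +0.052/-0.052 → slack +0.392/-0.070; half-tol=0.052, Σhalf²=0.034745
  +C: nom +5.100 → Σnom=-46.460; wc +0.220/-0.220 → slack +0.612/-0.290; half-tol=0.220, Σhalf²=0.083145
  +D: nom +47.400 → Σnom=0.940; wc +0.410/-0.410 → slack +1.022/-0.700; half-tol=0.410, Σhalf²=0.251245
  -E: nom -2.900 → Σnom=-1.960; wc +0.454/-0.454 → slack +1.476/-1.154; half-tol=0.454, Σhalf²=0.457361
  +F: nom +40.420 → Σnom=38.460; wc +0.340/-0.250 → slack +1.816/-1.404; half-tol=0.295, Σhalf²=0.544386
  -G: nom -49.000 → Σnom=-10.540; wc +0.489/-0.489 → slack +2.305/-1.893; half-tol=0.489, Σhalf²=0.783507
  +H: nom +37.900 → Σnom=27.360; wc +0.300/-0.250 → slack +2.605/-2.143; half-tol=0.275, Σhalf²=0.859132
  +I: nom +30.500 → Σnom=57.860; wc +0.080/-0.110 → slack +2.685/-2.253; half-tol=0.095, Σhalf²=0.868157
Nominal = 57.860. Worst-case = [57.860 - 2.253, 57.860 + 2.685] = [55.607, 60.545]. RSS = √0.868157 = 0.932.

nominal=57.860 wc=[55.607,60.545] rss=0.932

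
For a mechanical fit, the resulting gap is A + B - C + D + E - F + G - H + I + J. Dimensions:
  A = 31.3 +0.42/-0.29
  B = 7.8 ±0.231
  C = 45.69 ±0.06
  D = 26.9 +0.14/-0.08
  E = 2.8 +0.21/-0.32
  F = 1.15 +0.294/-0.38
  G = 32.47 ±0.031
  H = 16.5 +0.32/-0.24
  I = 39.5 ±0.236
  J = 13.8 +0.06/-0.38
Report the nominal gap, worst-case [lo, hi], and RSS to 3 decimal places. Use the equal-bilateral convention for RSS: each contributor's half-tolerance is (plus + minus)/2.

Stack each dimension's contribution:
  +A: nom +31.300 → Σnom=31.300; wc +0.420/-0.290 → slack +0.420/-0.290; half-tol=0.355, Σhalf²=0.126025
  +B: nom +7.800 → Σnom=39.100; wc +0.231/-0.231 → slack +0.651/-0.521; half-tol=0.231, Σhalf²=0.179386
  -C: nom -45.690 → Σnom=-6.590; wc +0.060/-0.060 → slack +0.711/-0.581; half-tol=0.060, Σhalf²=0.182986
  +D: nom +26.900 → Σnom=20.310; wc +0.140/-0.080 → slack +0.851/-0.661; half-tol=0.110, Σhalf²=0.195086
  +E: nom +2.800 → Σnom=23.110; wc +0.210/-0.320 → slack +1.061/-0.981; half-tol=0.265, Σhalf²=0.265311
  -F: nom -1.150 → Σnom=21.960; wc +0.380/-0.294 → slack +1.441/-1.275; half-tol=0.337, Σhalf²=0.378880
  +G: nom +32.470 → Σnom=54.430; wc +0.031/-0.031 → slack +1.472/-1.306; half-tol=0.031, Σhalf²=0.379841
  -H: nom -16.500 → Σnom=37.930; wc +0.240/-0.320 → slack +1.712/-1.626; half-tol=0.280, Σhalf²=0.458241
  +I: nom +39.500 → Σnom=77.430; wc +0.236/-0.236 → slack +1.948/-1.862; half-tol=0.236, Σhalf²=0.513937
  +J: nom +13.800 → Σnom=91.230; wc +0.060/-0.380 → slack +2.008/-2.242; half-tol=0.220, Σhalf²=0.562337
Nominal = 91.230. Worst-case = [91.230 - 2.242, 91.230 + 2.008] = [88.988, 93.238]. RSS = √0.562337 = 0.750.

nominal=91.230 wc=[88.988,93.238] rss=0.750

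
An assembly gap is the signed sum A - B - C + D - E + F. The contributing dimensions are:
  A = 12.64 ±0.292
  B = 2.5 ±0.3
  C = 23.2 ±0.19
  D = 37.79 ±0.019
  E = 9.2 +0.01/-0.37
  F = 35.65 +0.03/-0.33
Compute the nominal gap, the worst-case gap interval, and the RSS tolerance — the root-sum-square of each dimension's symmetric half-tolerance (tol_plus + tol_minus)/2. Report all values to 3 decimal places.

nominal=51.180 wc=[50.039,52.381] rss=0.529

Stack each dimension's contribution:
  +A: nom +12.640 → Σnom=12.640; wc +0.292/-0.292 → slack +0.292/-0.292; half-tol=0.292, Σhalf²=0.085264
  -B: nom -2.500 → Σnom=10.140; wc +0.300/-0.300 → slack +0.592/-0.592; half-tol=0.300, Σhalf²=0.175264
  -C: nom -23.200 → Σnom=-13.060; wc +0.190/-0.190 → slack +0.782/-0.782; half-tol=0.190, Σhalf²=0.211364
  +D: nom +37.790 → Σnom=24.730; wc +0.019/-0.019 → slack +0.801/-0.801; half-tol=0.019, Σhalf²=0.211725
  -E: nom -9.200 → Σnom=15.530; wc +0.370/-0.010 → slack +1.171/-0.811; half-tol=0.190, Σhalf²=0.247825
  +F: nom +35.650 → Σnom=51.180; wc +0.030/-0.330 → slack +1.201/-1.141; half-tol=0.180, Σhalf²=0.280225
Nominal = 51.180. Worst-case = [51.180 - 1.141, 51.180 + 1.201] = [50.039, 52.381]. RSS = √0.280225 = 0.529.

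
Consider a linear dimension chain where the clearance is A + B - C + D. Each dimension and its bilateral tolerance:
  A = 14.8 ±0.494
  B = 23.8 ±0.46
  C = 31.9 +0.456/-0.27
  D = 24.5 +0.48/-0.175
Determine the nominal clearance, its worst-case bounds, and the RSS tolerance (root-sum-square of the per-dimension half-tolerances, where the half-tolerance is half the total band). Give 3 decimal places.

Stack each dimension's contribution:
  +A: nom +14.800 → Σnom=14.800; wc +0.494/-0.494 → slack +0.494/-0.494; half-tol=0.494, Σhalf²=0.244036
  +B: nom +23.800 → Σnom=38.600; wc +0.460/-0.460 → slack +0.954/-0.954; half-tol=0.460, Σhalf²=0.455636
  -C: nom -31.900 → Σnom=6.700; wc +0.270/-0.456 → slack +1.224/-1.410; half-tol=0.363, Σhalf²=0.587405
  +D: nom +24.500 → Σnom=31.200; wc +0.480/-0.175 → slack +1.704/-1.585; half-tol=0.328, Σhalf²=0.694661
Nominal = 31.200. Worst-case = [31.200 - 1.585, 31.200 + 1.704] = [29.615, 32.904]. RSS = √0.694661 = 0.833.

nominal=31.200 wc=[29.615,32.904] rss=0.833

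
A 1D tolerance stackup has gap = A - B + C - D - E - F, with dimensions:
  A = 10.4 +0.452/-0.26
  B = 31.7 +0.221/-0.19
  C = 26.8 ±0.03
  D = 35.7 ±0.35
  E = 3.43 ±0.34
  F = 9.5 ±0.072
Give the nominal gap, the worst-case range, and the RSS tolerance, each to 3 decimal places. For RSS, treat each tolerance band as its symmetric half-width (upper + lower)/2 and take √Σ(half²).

nominal=-43.130 wc=[-44.403,-41.696] rss=0.643

Stack each dimension's contribution:
  +A: nom +10.400 → Σnom=10.400; wc +0.452/-0.260 → slack +0.452/-0.260; half-tol=0.356, Σhalf²=0.126736
  -B: nom -31.700 → Σnom=-21.300; wc +0.190/-0.221 → slack +0.642/-0.481; half-tol=0.206, Σhalf²=0.168966
  +C: nom +26.800 → Σnom=5.500; wc +0.030/-0.030 → slack +0.672/-0.511; half-tol=0.030, Σhalf²=0.169866
  -D: nom -35.700 → Σnom=-30.200; wc +0.350/-0.350 → slack +1.022/-0.861; half-tol=0.350, Σhalf²=0.292366
  -E: nom -3.430 → Σnom=-33.630; wc +0.340/-0.340 → slack +1.362/-1.201; half-tol=0.340, Σhalf²=0.407966
  -F: nom -9.500 → Σnom=-43.130; wc +0.072/-0.072 → slack +1.434/-1.273; half-tol=0.072, Σhalf²=0.413150
Nominal = -43.130. Worst-case = [-43.130 - 1.273, -43.130 + 1.434] = [-44.403, -41.696]. RSS = √0.413150 = 0.643.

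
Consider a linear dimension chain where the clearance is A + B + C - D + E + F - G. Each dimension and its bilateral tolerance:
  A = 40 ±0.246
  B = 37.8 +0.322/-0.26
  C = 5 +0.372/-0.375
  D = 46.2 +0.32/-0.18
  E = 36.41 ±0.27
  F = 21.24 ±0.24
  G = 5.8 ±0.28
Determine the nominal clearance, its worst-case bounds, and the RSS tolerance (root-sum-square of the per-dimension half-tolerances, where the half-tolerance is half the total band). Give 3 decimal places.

nominal=88.450 wc=[86.459,90.360] rss=0.746

Stack each dimension's contribution:
  +A: nom +40.000 → Σnom=40.000; wc +0.246/-0.246 → slack +0.246/-0.246; half-tol=0.246, Σhalf²=0.060516
  +B: nom +37.800 → Σnom=77.800; wc +0.322/-0.260 → slack +0.568/-0.506; half-tol=0.291, Σhalf²=0.145197
  +C: nom +5.000 → Σnom=82.800; wc +0.372/-0.375 → slack +0.940/-0.881; half-tol=0.373, Σhalf²=0.284699
  -D: nom -46.200 → Σnom=36.600; wc +0.180/-0.320 → slack +1.120/-1.201; half-tol=0.250, Σhalf²=0.347199
  +E: nom +36.410 → Σnom=73.010; wc +0.270/-0.270 → slack +1.390/-1.471; half-tol=0.270, Σhalf²=0.420099
  +F: nom +21.240 → Σnom=94.250; wc +0.240/-0.240 → slack +1.630/-1.711; half-tol=0.240, Σhalf²=0.477699
  -G: nom -5.800 → Σnom=88.450; wc +0.280/-0.280 → slack +1.910/-1.991; half-tol=0.280, Σhalf²=0.556099
Nominal = 88.450. Worst-case = [88.450 - 1.991, 88.450 + 1.910] = [86.459, 90.360]. RSS = √0.556099 = 0.746.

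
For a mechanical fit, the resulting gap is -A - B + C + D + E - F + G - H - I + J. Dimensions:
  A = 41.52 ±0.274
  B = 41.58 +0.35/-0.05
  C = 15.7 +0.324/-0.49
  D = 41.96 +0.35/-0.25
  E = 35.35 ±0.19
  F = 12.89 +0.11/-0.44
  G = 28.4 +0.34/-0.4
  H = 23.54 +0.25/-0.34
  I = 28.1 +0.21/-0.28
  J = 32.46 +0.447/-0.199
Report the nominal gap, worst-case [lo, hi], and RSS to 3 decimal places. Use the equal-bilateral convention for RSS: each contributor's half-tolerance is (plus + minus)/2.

Stack each dimension's contribution:
  -A: nom -41.520 → Σnom=-41.520; wc +0.274/-0.274 → slack +0.274/-0.274; half-tol=0.274, Σhalf²=0.075076
  -B: nom -41.580 → Σnom=-83.100; wc +0.050/-0.350 → slack +0.324/-0.624; half-tol=0.200, Σhalf²=0.115076
  +C: nom +15.700 → Σnom=-67.400; wc +0.324/-0.490 → slack +0.648/-1.114; half-tol=0.407, Σhalf²=0.280725
  +D: nom +41.960 → Σnom=-25.440; wc +0.350/-0.250 → slack +0.998/-1.364; half-tol=0.300, Σhalf²=0.370725
  +E: nom +35.350 → Σnom=9.910; wc +0.190/-0.190 → slack +1.188/-1.554; half-tol=0.190, Σhalf²=0.406825
  -F: nom -12.890 → Σnom=-2.980; wc +0.440/-0.110 → slack +1.628/-1.664; half-tol=0.275, Σhalf²=0.482450
  +G: nom +28.400 → Σnom=25.420; wc +0.340/-0.400 → slack +1.968/-2.064; half-tol=0.370, Σhalf²=0.619350
  -H: nom -23.540 → Σnom=1.880; wc +0.340/-0.250 → slack +2.308/-2.314; half-tol=0.295, Σhalf²=0.706375
  -I: nom -28.100 → Σnom=-26.220; wc +0.280/-0.210 → slack +2.588/-2.524; half-tol=0.245, Σhalf²=0.766400
  +J: nom +32.460 → Σnom=6.240; wc +0.447/-0.199 → slack +3.035/-2.723; half-tol=0.323, Σhalf²=0.870729
Nominal = 6.240. Worst-case = [6.240 - 2.723, 6.240 + 3.035] = [3.517, 9.275]. RSS = √0.870729 = 0.933.

nominal=6.240 wc=[3.517,9.275] rss=0.933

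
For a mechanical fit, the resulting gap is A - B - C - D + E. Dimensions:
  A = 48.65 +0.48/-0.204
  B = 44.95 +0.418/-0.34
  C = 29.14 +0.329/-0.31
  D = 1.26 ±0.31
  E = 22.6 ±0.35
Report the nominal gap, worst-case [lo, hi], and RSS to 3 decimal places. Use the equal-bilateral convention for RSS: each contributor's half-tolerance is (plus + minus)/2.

nominal=-4.100 wc=[-5.711,-2.310] rss=0.762

Stack each dimension's contribution:
  +A: nom +48.650 → Σnom=48.650; wc +0.480/-0.204 → slack +0.480/-0.204; half-tol=0.342, Σhalf²=0.116964
  -B: nom -44.950 → Σnom=3.700; wc +0.340/-0.418 → slack +0.820/-0.622; half-tol=0.379, Σhalf²=0.260605
  -C: nom -29.140 → Σnom=-25.440; wc +0.310/-0.329 → slack +1.130/-0.951; half-tol=0.320, Σhalf²=0.362685
  -D: nom -1.260 → Σnom=-26.700; wc +0.310/-0.310 → slack +1.440/-1.261; half-tol=0.310, Σhalf²=0.458785
  +E: nom +22.600 → Σnom=-4.100; wc +0.350/-0.350 → slack +1.790/-1.611; half-tol=0.350, Σhalf²=0.581285
Nominal = -4.100. Worst-case = [-4.100 - 1.611, -4.100 + 1.790] = [-5.711, -2.310]. RSS = √0.581285 = 0.762.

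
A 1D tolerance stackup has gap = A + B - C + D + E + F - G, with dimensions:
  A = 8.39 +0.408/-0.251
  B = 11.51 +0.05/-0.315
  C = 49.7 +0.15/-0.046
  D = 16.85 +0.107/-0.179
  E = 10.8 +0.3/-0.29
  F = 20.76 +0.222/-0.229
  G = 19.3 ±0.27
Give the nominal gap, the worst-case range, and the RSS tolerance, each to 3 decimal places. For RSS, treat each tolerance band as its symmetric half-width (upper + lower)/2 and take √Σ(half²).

nominal=-0.690 wc=[-2.374,0.713] rss=0.619

Stack each dimension's contribution:
  +A: nom +8.390 → Σnom=8.390; wc +0.408/-0.251 → slack +0.408/-0.251; half-tol=0.330, Σhalf²=0.108570
  +B: nom +11.510 → Σnom=19.900; wc +0.050/-0.315 → slack +0.458/-0.566; half-tol=0.182, Σhalf²=0.141877
  -C: nom -49.700 → Σnom=-29.800; wc +0.046/-0.150 → slack +0.504/-0.716; half-tol=0.098, Σhalf²=0.151481
  +D: nom +16.850 → Σnom=-12.950; wc +0.107/-0.179 → slack +0.611/-0.895; half-tol=0.143, Σhalf²=0.171930
  +E: nom +10.800 → Σnom=-2.150; wc +0.300/-0.290 → slack +0.911/-1.185; half-tol=0.295, Σhalf²=0.258954
  +F: nom +20.760 → Σnom=18.610; wc +0.222/-0.229 → slack +1.133/-1.414; half-tol=0.226, Σhalf²=0.309805
  -G: nom -19.300 → Σnom=-0.690; wc +0.270/-0.270 → slack +1.403/-1.684; half-tol=0.270, Σhalf²=0.382705
Nominal = -0.690. Worst-case = [-0.690 - 1.684, -0.690 + 1.403] = [-2.374, 0.713]. RSS = √0.382705 = 0.619.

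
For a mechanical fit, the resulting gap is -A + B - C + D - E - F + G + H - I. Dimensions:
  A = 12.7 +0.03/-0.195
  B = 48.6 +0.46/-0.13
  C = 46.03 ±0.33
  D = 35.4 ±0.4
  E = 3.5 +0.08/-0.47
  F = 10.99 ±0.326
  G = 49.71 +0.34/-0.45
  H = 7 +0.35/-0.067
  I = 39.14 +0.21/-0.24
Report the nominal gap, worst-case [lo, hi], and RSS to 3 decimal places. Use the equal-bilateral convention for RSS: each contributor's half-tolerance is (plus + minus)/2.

nominal=28.350 wc=[26.327,31.461] rss=0.895

Stack each dimension's contribution:
  -A: nom -12.700 → Σnom=-12.700; wc +0.195/-0.030 → slack +0.195/-0.030; half-tol=0.113, Σhalf²=0.012656
  +B: nom +48.600 → Σnom=35.900; wc +0.460/-0.130 → slack +0.655/-0.160; half-tol=0.295, Σhalf²=0.099681
  -C: nom -46.030 → Σnom=-10.130; wc +0.330/-0.330 → slack +0.985/-0.490; half-tol=0.330, Σhalf²=0.208581
  +D: nom +35.400 → Σnom=25.270; wc +0.400/-0.400 → slack +1.385/-0.890; half-tol=0.400, Σhalf²=0.368581
  -E: nom -3.500 → Σnom=21.770; wc +0.470/-0.080 → slack +1.855/-0.970; half-tol=0.275, Σhalf²=0.444206
  -F: nom -10.990 → Σnom=10.780; wc +0.326/-0.326 → slack +2.181/-1.296; half-tol=0.326, Σhalf²=0.550482
  +G: nom +49.710 → Σnom=60.490; wc +0.340/-0.450 → slack +2.521/-1.746; half-tol=0.395, Σhalf²=0.706507
  +H: nom +7.000 → Σnom=67.490; wc +0.350/-0.067 → slack +2.871/-1.813; half-tol=0.208, Σhalf²=0.749980
  -I: nom -39.140 → Σnom=28.350; wc +0.240/-0.210 → slack +3.111/-2.023; half-tol=0.225, Σhalf²=0.800605
Nominal = 28.350. Worst-case = [28.350 - 2.023, 28.350 + 3.111] = [26.327, 31.461]. RSS = √0.800605 = 0.895.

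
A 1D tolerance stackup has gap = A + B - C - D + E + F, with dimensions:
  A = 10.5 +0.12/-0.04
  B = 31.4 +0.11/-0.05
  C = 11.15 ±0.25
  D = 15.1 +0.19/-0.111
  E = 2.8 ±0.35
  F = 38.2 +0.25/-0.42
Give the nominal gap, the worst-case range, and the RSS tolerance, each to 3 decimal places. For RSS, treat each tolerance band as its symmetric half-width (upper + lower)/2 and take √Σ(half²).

nominal=56.650 wc=[55.350,57.841] rss=0.577

Stack each dimension's contribution:
  +A: nom +10.500 → Σnom=10.500; wc +0.120/-0.040 → slack +0.120/-0.040; half-tol=0.080, Σhalf²=0.006400
  +B: nom +31.400 → Σnom=41.900; wc +0.110/-0.050 → slack +0.230/-0.090; half-tol=0.080, Σhalf²=0.012800
  -C: nom -11.150 → Σnom=30.750; wc +0.250/-0.250 → slack +0.480/-0.340; half-tol=0.250, Σhalf²=0.075300
  -D: nom -15.100 → Σnom=15.650; wc +0.111/-0.190 → slack +0.591/-0.530; half-tol=0.150, Σhalf²=0.097950
  +E: nom +2.800 → Σnom=18.450; wc +0.350/-0.350 → slack +0.941/-0.880; half-tol=0.350, Σhalf²=0.220450
  +F: nom +38.200 → Σnom=56.650; wc +0.250/-0.420 → slack +1.191/-1.300; half-tol=0.335, Σhalf²=0.332675
Nominal = 56.650. Worst-case = [56.650 - 1.300, 56.650 + 1.191] = [55.350, 57.841]. RSS = √0.332675 = 0.577.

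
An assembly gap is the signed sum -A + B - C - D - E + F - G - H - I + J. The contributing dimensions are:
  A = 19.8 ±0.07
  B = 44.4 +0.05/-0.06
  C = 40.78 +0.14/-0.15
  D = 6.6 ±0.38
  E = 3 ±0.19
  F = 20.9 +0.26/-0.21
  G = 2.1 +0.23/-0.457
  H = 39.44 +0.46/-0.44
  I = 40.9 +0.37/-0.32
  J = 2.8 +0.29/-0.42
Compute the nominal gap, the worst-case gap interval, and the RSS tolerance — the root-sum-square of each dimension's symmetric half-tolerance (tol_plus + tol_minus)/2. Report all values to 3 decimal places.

nominal=-84.520 wc=[-87.050,-81.913] rss=0.911

Stack each dimension's contribution:
  -A: nom -19.800 → Σnom=-19.800; wc +0.070/-0.070 → slack +0.070/-0.070; half-tol=0.070, Σhalf²=0.004900
  +B: nom +44.400 → Σnom=24.600; wc +0.050/-0.060 → slack +0.120/-0.130; half-tol=0.055, Σhalf²=0.007925
  -C: nom -40.780 → Σnom=-16.180; wc +0.150/-0.140 → slack +0.270/-0.270; half-tol=0.145, Σhalf²=0.028950
  -D: nom -6.600 → Σnom=-22.780; wc +0.380/-0.380 → slack +0.650/-0.650; half-tol=0.380, Σhalf²=0.173350
  -E: nom -3.000 → Σnom=-25.780; wc +0.190/-0.190 → slack +0.840/-0.840; half-tol=0.190, Σhalf²=0.209450
  +F: nom +20.900 → Σnom=-4.880; wc +0.260/-0.210 → slack +1.100/-1.050; half-tol=0.235, Σhalf²=0.264675
  -G: nom -2.100 → Σnom=-6.980; wc +0.457/-0.230 → slack +1.557/-1.280; half-tol=0.344, Σhalf²=0.382667
  -H: nom -39.440 → Σnom=-46.420; wc +0.440/-0.460 → slack +1.997/-1.740; half-tol=0.450, Σhalf²=0.585167
  -I: nom -40.900 → Σnom=-87.320; wc +0.320/-0.370 → slack +2.317/-2.110; half-tol=0.345, Σhalf²=0.704192
  +J: nom +2.800 → Σnom=-84.520; wc +0.290/-0.420 → slack +2.607/-2.530; half-tol=0.355, Σhalf²=0.830217
Nominal = -84.520. Worst-case = [-84.520 - 2.530, -84.520 + 2.607] = [-87.050, -81.913]. RSS = √0.830217 = 0.911.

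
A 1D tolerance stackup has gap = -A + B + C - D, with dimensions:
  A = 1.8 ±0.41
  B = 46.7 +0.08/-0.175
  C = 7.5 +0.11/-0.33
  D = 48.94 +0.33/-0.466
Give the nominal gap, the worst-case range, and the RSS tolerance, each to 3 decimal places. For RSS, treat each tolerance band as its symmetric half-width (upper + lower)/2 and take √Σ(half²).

nominal=3.460 wc=[2.215,4.526] rss=0.625

Stack each dimension's contribution:
  -A: nom -1.800 → Σnom=-1.800; wc +0.410/-0.410 → slack +0.410/-0.410; half-tol=0.410, Σhalf²=0.168100
  +B: nom +46.700 → Σnom=44.900; wc +0.080/-0.175 → slack +0.490/-0.585; half-tol=0.128, Σhalf²=0.184356
  +C: nom +7.500 → Σnom=52.400; wc +0.110/-0.330 → slack +0.600/-0.915; half-tol=0.220, Σhalf²=0.232756
  -D: nom -48.940 → Σnom=3.460; wc +0.466/-0.330 → slack +1.066/-1.245; half-tol=0.398, Σhalf²=0.391160
Nominal = 3.460. Worst-case = [3.460 - 1.245, 3.460 + 1.066] = [2.215, 4.526]. RSS = √0.391160 = 0.625.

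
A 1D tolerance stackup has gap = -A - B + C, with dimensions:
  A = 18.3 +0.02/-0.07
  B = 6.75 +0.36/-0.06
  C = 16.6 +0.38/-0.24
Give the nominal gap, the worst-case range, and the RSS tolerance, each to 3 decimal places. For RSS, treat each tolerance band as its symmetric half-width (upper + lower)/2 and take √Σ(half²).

nominal=-8.450 wc=[-9.070,-7.940] rss=0.377

Stack each dimension's contribution:
  -A: nom -18.300 → Σnom=-18.300; wc +0.070/-0.020 → slack +0.070/-0.020; half-tol=0.045, Σhalf²=0.002025
  -B: nom -6.750 → Σnom=-25.050; wc +0.060/-0.360 → slack +0.130/-0.380; half-tol=0.210, Σhalf²=0.046125
  +C: nom +16.600 → Σnom=-8.450; wc +0.380/-0.240 → slack +0.510/-0.620; half-tol=0.310, Σhalf²=0.142225
Nominal = -8.450. Worst-case = [-8.450 - 0.620, -8.450 + 0.510] = [-9.070, -7.940]. RSS = √0.142225 = 0.377.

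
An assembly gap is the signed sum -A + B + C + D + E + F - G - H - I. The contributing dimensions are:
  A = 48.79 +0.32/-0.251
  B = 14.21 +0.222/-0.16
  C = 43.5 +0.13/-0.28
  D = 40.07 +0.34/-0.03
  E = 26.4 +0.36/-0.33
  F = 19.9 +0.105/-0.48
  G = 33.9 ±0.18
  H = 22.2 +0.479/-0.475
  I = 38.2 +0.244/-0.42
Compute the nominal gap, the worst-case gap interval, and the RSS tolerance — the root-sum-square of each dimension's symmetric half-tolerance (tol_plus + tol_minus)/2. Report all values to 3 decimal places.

nominal=0.990 wc=[-1.513,3.473] rss=0.877

Stack each dimension's contribution:
  -A: nom -48.790 → Σnom=-48.790; wc +0.251/-0.320 → slack +0.251/-0.320; half-tol=0.285, Σhalf²=0.081510
  +B: nom +14.210 → Σnom=-34.580; wc +0.222/-0.160 → slack +0.473/-0.480; half-tol=0.191, Σhalf²=0.117991
  +C: nom +43.500 → Σnom=8.920; wc +0.130/-0.280 → slack +0.603/-0.760; half-tol=0.205, Σhalf²=0.160016
  +D: nom +40.070 → Σnom=48.990; wc +0.340/-0.030 → slack +0.943/-0.790; half-tol=0.185, Σhalf²=0.194241
  +E: nom +26.400 → Σnom=75.390; wc +0.360/-0.330 → slack +1.303/-1.120; half-tol=0.345, Σhalf²=0.313266
  +F: nom +19.900 → Σnom=95.290; wc +0.105/-0.480 → slack +1.408/-1.600; half-tol=0.292, Σhalf²=0.398822
  -G: nom -33.900 → Σnom=61.390; wc +0.180/-0.180 → slack +1.588/-1.780; half-tol=0.180, Σhalf²=0.431222
  -H: nom -22.200 → Σnom=39.190; wc +0.475/-0.479 → slack +2.063/-2.259; half-tol=0.477, Σhalf²=0.658751
  -I: nom -38.200 → Σnom=0.990; wc +0.420/-0.244 → slack +2.483/-2.503; half-tol=0.332, Σhalf²=0.768975
Nominal = 0.990. Worst-case = [0.990 - 2.503, 0.990 + 2.483] = [-1.513, 3.473]. RSS = √0.768975 = 0.877.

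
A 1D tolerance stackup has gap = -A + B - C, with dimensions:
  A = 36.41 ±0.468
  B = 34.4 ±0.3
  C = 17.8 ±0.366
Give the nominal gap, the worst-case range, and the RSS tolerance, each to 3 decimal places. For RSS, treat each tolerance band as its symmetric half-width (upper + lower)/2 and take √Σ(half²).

Stack each dimension's contribution:
  -A: nom -36.410 → Σnom=-36.410; wc +0.468/-0.468 → slack +0.468/-0.468; half-tol=0.468, Σhalf²=0.219024
  +B: nom +34.400 → Σnom=-2.010; wc +0.300/-0.300 → slack +0.768/-0.768; half-tol=0.300, Σhalf²=0.309024
  -C: nom -17.800 → Σnom=-19.810; wc +0.366/-0.366 → slack +1.134/-1.134; half-tol=0.366, Σhalf²=0.442980
Nominal = -19.810. Worst-case = [-19.810 - 1.134, -19.810 + 1.134] = [-20.944, -18.676]. RSS = √0.442980 = 0.666.

nominal=-19.810 wc=[-20.944,-18.676] rss=0.666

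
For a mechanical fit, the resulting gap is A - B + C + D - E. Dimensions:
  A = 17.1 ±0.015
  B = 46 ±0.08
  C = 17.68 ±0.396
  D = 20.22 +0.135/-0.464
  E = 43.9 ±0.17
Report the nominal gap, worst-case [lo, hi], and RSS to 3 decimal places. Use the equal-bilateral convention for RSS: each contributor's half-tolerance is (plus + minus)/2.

Stack each dimension's contribution:
  +A: nom +17.100 → Σnom=17.100; wc +0.015/-0.015 → slack +0.015/-0.015; half-tol=0.015, Σhalf²=0.000225
  -B: nom -46.000 → Σnom=-28.900; wc +0.080/-0.080 → slack +0.095/-0.095; half-tol=0.080, Σhalf²=0.006625
  +C: nom +17.680 → Σnom=-11.220; wc +0.396/-0.396 → slack +0.491/-0.491; half-tol=0.396, Σhalf²=0.163441
  +D: nom +20.220 → Σnom=9.000; wc +0.135/-0.464 → slack +0.626/-0.955; half-tol=0.299, Σhalf²=0.253141
  -E: nom -43.900 → Σnom=-34.900; wc +0.170/-0.170 → slack +0.796/-1.125; half-tol=0.170, Σhalf²=0.282041
Nominal = -34.900. Worst-case = [-34.900 - 1.125, -34.900 + 0.796] = [-36.025, -34.104]. RSS = √0.282041 = 0.531.

nominal=-34.900 wc=[-36.025,-34.104] rss=0.531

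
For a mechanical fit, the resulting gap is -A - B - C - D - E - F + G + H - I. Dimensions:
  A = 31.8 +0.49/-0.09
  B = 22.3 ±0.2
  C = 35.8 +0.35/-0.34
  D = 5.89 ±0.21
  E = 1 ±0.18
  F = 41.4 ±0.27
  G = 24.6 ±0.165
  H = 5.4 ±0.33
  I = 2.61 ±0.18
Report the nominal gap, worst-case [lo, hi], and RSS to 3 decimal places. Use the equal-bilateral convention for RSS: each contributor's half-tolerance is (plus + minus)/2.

Stack each dimension's contribution:
  -A: nom -31.800 → Σnom=-31.800; wc +0.090/-0.490 → slack +0.090/-0.490; half-tol=0.290, Σhalf²=0.084100
  -B: nom -22.300 → Σnom=-54.100; wc +0.200/-0.200 → slack +0.290/-0.690; half-tol=0.200, Σhalf²=0.124100
  -C: nom -35.800 → Σnom=-89.900; wc +0.340/-0.350 → slack +0.630/-1.040; half-tol=0.345, Σhalf²=0.243125
  -D: nom -5.890 → Σnom=-95.790; wc +0.210/-0.210 → slack +0.840/-1.250; half-tol=0.210, Σhalf²=0.287225
  -E: nom -1.000 → Σnom=-96.790; wc +0.180/-0.180 → slack +1.020/-1.430; half-tol=0.180, Σhalf²=0.319625
  -F: nom -41.400 → Σnom=-138.190; wc +0.270/-0.270 → slack +1.290/-1.700; half-tol=0.270, Σhalf²=0.392525
  +G: nom +24.600 → Σnom=-113.590; wc +0.165/-0.165 → slack +1.455/-1.865; half-tol=0.165, Σhalf²=0.419750
  +H: nom +5.400 → Σnom=-108.190; wc +0.330/-0.330 → slack +1.785/-2.195; half-tol=0.330, Σhalf²=0.528650
  -I: nom -2.610 → Σnom=-110.800; wc +0.180/-0.180 → slack +1.965/-2.375; half-tol=0.180, Σhalf²=0.561050
Nominal = -110.800. Worst-case = [-110.800 - 2.375, -110.800 + 1.965] = [-113.175, -108.835]. RSS = √0.561050 = 0.749.

nominal=-110.800 wc=[-113.175,-108.835] rss=0.749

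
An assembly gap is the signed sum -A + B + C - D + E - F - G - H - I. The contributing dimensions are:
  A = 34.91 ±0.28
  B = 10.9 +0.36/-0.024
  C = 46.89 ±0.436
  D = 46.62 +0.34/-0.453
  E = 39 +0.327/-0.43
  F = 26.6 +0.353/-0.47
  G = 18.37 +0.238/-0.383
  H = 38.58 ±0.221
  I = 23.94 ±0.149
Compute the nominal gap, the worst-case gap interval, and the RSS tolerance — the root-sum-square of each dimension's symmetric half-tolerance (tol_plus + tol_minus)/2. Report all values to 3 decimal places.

nominal=-92.230 wc=[-94.701,-89.151] rss=0.971

Stack each dimension's contribution:
  -A: nom -34.910 → Σnom=-34.910; wc +0.280/-0.280 → slack +0.280/-0.280; half-tol=0.280, Σhalf²=0.078400
  +B: nom +10.900 → Σnom=-24.010; wc +0.360/-0.024 → slack +0.640/-0.304; half-tol=0.192, Σhalf²=0.115264
  +C: nom +46.890 → Σnom=22.880; wc +0.436/-0.436 → slack +1.076/-0.740; half-tol=0.436, Σhalf²=0.305360
  -D: nom -46.620 → Σnom=-23.740; wc +0.453/-0.340 → slack +1.529/-1.080; half-tol=0.397, Σhalf²=0.462572
  +E: nom +39.000 → Σnom=15.260; wc +0.327/-0.430 → slack +1.856/-1.510; half-tol=0.379, Σhalf²=0.605835
  -F: nom -26.600 → Σnom=-11.340; wc +0.470/-0.353 → slack +2.326/-1.863; half-tol=0.411, Σhalf²=0.775167
  -G: nom -18.370 → Σnom=-29.710; wc +0.383/-0.238 → slack +2.709/-2.101; half-tol=0.310, Σhalf²=0.871577
  -H: nom -38.580 → Σnom=-68.290; wc +0.221/-0.221 → slack +2.930/-2.322; half-tol=0.221, Σhalf²=0.920418
  -I: nom -23.940 → Σnom=-92.230; wc +0.149/-0.149 → slack +3.079/-2.471; half-tol=0.149, Σhalf²=0.942619
Nominal = -92.230. Worst-case = [-92.230 - 2.471, -92.230 + 3.079] = [-94.701, -89.151]. RSS = √0.942619 = 0.971.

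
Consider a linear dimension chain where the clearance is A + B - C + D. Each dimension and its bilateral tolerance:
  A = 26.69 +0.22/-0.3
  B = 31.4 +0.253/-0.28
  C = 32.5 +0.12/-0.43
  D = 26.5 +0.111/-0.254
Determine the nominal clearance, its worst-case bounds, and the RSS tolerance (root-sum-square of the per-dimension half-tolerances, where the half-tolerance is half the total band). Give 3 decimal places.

nominal=52.090 wc=[51.136,53.104] rss=0.498

Stack each dimension's contribution:
  +A: nom +26.690 → Σnom=26.690; wc +0.220/-0.300 → slack +0.220/-0.300; half-tol=0.260, Σhalf²=0.067600
  +B: nom +31.400 → Σnom=58.090; wc +0.253/-0.280 → slack +0.473/-0.580; half-tol=0.267, Σhalf²=0.138622
  -C: nom -32.500 → Σnom=25.590; wc +0.430/-0.120 → slack +0.903/-0.700; half-tol=0.275, Σhalf²=0.214247
  +D: nom +26.500 → Σnom=52.090; wc +0.111/-0.254 → slack +1.014/-0.954; half-tol=0.182, Σhalf²=0.247553
Nominal = 52.090. Worst-case = [52.090 - 0.954, 52.090 + 1.014] = [51.136, 53.104]. RSS = √0.247553 = 0.498.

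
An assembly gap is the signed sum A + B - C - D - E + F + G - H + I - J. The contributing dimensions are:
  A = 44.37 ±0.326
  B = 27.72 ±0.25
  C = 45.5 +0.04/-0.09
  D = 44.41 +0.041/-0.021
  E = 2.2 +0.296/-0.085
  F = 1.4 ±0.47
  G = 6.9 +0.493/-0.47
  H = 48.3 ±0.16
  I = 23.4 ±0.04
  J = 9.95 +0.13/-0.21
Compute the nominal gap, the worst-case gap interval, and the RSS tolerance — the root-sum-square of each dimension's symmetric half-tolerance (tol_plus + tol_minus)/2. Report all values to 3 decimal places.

Stack each dimension's contribution:
  +A: nom +44.370 → Σnom=44.370; wc +0.326/-0.326 → slack +0.326/-0.326; half-tol=0.326, Σhalf²=0.106276
  +B: nom +27.720 → Σnom=72.090; wc +0.250/-0.250 → slack +0.576/-0.576; half-tol=0.250, Σhalf²=0.168776
  -C: nom -45.500 → Σnom=26.590; wc +0.090/-0.040 → slack +0.666/-0.616; half-tol=0.065, Σhalf²=0.173001
  -D: nom -44.410 → Σnom=-17.820; wc +0.021/-0.041 → slack +0.687/-0.657; half-tol=0.031, Σhalf²=0.173962
  -E: nom -2.200 → Σnom=-20.020; wc +0.085/-0.296 → slack +0.772/-0.953; half-tol=0.191, Σhalf²=0.210252
  +F: nom +1.400 → Σnom=-18.620; wc +0.470/-0.470 → slack +1.242/-1.423; half-tol=0.470, Σhalf²=0.431152
  +G: nom +6.900 → Σnom=-11.720; wc +0.493/-0.470 → slack +1.735/-1.893; half-tol=0.481, Σhalf²=0.662994
  -H: nom -48.300 → Σnom=-60.020; wc +0.160/-0.160 → slack +1.895/-2.053; half-tol=0.160, Σhalf²=0.688594
  +I: nom +23.400 → Σnom=-36.620; wc +0.040/-0.040 → slack +1.935/-2.093; half-tol=0.040, Σhalf²=0.690194
  -J: nom -9.950 → Σnom=-46.570; wc +0.210/-0.130 → slack +2.145/-2.223; half-tol=0.170, Σhalf²=0.719094
Nominal = -46.570. Worst-case = [-46.570 - 2.223, -46.570 + 2.145] = [-48.793, -44.425]. RSS = √0.719094 = 0.848.

nominal=-46.570 wc=[-48.793,-44.425] rss=0.848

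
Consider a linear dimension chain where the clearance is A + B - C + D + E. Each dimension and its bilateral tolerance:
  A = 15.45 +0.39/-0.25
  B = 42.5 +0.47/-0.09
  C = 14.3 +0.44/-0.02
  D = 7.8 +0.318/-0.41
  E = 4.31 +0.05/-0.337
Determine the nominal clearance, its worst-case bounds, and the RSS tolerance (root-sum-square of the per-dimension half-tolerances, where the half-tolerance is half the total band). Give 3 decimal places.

Stack each dimension's contribution:
  +A: nom +15.450 → Σnom=15.450; wc +0.390/-0.250 → slack +0.390/-0.250; half-tol=0.320, Σhalf²=0.102400
  +B: nom +42.500 → Σnom=57.950; wc +0.470/-0.090 → slack +0.860/-0.340; half-tol=0.280, Σhalf²=0.180800
  -C: nom -14.300 → Σnom=43.650; wc +0.020/-0.440 → slack +0.880/-0.780; half-tol=0.230, Σhalf²=0.233700
  +D: nom +7.800 → Σnom=51.450; wc +0.318/-0.410 → slack +1.198/-1.190; half-tol=0.364, Σhalf²=0.366196
  +E: nom +4.310 → Σnom=55.760; wc +0.050/-0.337 → slack +1.248/-1.527; half-tol=0.194, Σhalf²=0.403638
Nominal = 55.760. Worst-case = [55.760 - 1.527, 55.760 + 1.248] = [54.233, 57.008]. RSS = √0.403638 = 0.635.

nominal=55.760 wc=[54.233,57.008] rss=0.635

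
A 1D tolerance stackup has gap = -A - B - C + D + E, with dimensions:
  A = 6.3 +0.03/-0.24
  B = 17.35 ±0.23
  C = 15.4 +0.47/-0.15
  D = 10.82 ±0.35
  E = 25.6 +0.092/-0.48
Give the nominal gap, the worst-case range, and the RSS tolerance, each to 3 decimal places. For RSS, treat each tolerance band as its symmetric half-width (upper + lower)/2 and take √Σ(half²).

Stack each dimension's contribution:
  -A: nom -6.300 → Σnom=-6.300; wc +0.240/-0.030 → slack +0.240/-0.030; half-tol=0.135, Σhalf²=0.018225
  -B: nom -17.350 → Σnom=-23.650; wc +0.230/-0.230 → slack +0.470/-0.260; half-tol=0.230, Σhalf²=0.071125
  -C: nom -15.400 → Σnom=-39.050; wc +0.150/-0.470 → slack +0.620/-0.730; half-tol=0.310, Σhalf²=0.167225
  +D: nom +10.820 → Σnom=-28.230; wc +0.350/-0.350 → slack +0.970/-1.080; half-tol=0.350, Σhalf²=0.289725
  +E: nom +25.600 → Σnom=-2.630; wc +0.092/-0.480 → slack +1.062/-1.560; half-tol=0.286, Σhalf²=0.371521
Nominal = -2.630. Worst-case = [-2.630 - 1.560, -2.630 + 1.062] = [-4.190, -1.568]. RSS = √0.371521 = 0.610.

nominal=-2.630 wc=[-4.190,-1.568] rss=0.610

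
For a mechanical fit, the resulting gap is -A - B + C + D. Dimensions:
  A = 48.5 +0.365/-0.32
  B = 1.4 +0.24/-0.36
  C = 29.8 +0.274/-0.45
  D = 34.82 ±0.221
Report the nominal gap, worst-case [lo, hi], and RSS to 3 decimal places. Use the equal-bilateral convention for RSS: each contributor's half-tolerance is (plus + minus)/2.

nominal=14.720 wc=[13.444,15.895] rss=0.622

Stack each dimension's contribution:
  -A: nom -48.500 → Σnom=-48.500; wc +0.320/-0.365 → slack +0.320/-0.365; half-tol=0.343, Σhalf²=0.117306
  -B: nom -1.400 → Σnom=-49.900; wc +0.360/-0.240 → slack +0.680/-0.605; half-tol=0.300, Σhalf²=0.207306
  +C: nom +29.800 → Σnom=-20.100; wc +0.274/-0.450 → slack +0.954/-1.055; half-tol=0.362, Σhalf²=0.338350
  +D: nom +34.820 → Σnom=14.720; wc +0.221/-0.221 → slack +1.175/-1.276; half-tol=0.221, Σhalf²=0.387191
Nominal = 14.720. Worst-case = [14.720 - 1.276, 14.720 + 1.175] = [13.444, 15.895]. RSS = √0.387191 = 0.622.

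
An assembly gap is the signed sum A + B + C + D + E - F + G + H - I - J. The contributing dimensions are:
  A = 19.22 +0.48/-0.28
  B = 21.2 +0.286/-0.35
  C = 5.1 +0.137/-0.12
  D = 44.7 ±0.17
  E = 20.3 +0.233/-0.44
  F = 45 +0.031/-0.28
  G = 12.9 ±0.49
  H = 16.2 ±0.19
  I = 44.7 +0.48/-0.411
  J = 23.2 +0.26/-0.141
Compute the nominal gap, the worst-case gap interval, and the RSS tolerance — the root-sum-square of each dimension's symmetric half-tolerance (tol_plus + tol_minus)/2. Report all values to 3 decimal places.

Stack each dimension's contribution:
  +A: nom +19.220 → Σnom=19.220; wc +0.480/-0.280 → slack +0.480/-0.280; half-tol=0.380, Σhalf²=0.144400
  +B: nom +21.200 → Σnom=40.420; wc +0.286/-0.350 → slack +0.766/-0.630; half-tol=0.318, Σhalf²=0.245524
  +C: nom +5.100 → Σnom=45.520; wc +0.137/-0.120 → slack +0.903/-0.750; half-tol=0.129, Σhalf²=0.262036
  +D: nom +44.700 → Σnom=90.220; wc +0.170/-0.170 → slack +1.073/-0.920; half-tol=0.170, Σhalf²=0.290936
  +E: nom +20.300 → Σnom=110.520; wc +0.233/-0.440 → slack +1.306/-1.360; half-tol=0.337, Σhalf²=0.404168
  -F: nom -45.000 → Σnom=65.520; wc +0.280/-0.031 → slack +1.586/-1.391; half-tol=0.156, Σhalf²=0.428349
  +G: nom +12.900 → Σnom=78.420; wc +0.490/-0.490 → slack +2.076/-1.881; half-tol=0.490, Σhalf²=0.668449
  +H: nom +16.200 → Σnom=94.620; wc +0.190/-0.190 → slack +2.266/-2.071; half-tol=0.190, Σhalf²=0.704549
  -I: nom -44.700 → Σnom=49.920; wc +0.411/-0.480 → slack +2.677/-2.551; half-tol=0.446, Σhalf²=0.903019
  -J: nom -23.200 → Σnom=26.720; wc +0.141/-0.260 → slack +2.818/-2.811; half-tol=0.201, Σhalf²=0.943219
Nominal = 26.720. Worst-case = [26.720 - 2.811, 26.720 + 2.818] = [23.909, 29.538]. RSS = √0.943219 = 0.971.

nominal=26.720 wc=[23.909,29.538] rss=0.971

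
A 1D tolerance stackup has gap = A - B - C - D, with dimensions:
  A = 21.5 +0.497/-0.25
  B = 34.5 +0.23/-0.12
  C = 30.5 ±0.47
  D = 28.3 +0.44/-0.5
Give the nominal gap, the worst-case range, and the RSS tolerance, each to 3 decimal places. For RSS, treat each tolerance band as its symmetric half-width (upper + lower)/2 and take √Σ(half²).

nominal=-71.800 wc=[-73.190,-70.213] rss=0.782

Stack each dimension's contribution:
  +A: nom +21.500 → Σnom=21.500; wc +0.497/-0.250 → slack +0.497/-0.250; half-tol=0.373, Σhalf²=0.139502
  -B: nom -34.500 → Σnom=-13.000; wc +0.120/-0.230 → slack +0.617/-0.480; half-tol=0.175, Σhalf²=0.170127
  -C: nom -30.500 → Σnom=-43.500; wc +0.470/-0.470 → slack +1.087/-0.950; half-tol=0.470, Σhalf²=0.391027
  -D: nom -28.300 → Σnom=-71.800; wc +0.500/-0.440 → slack +1.587/-1.390; half-tol=0.470, Σhalf²=0.611927
Nominal = -71.800. Worst-case = [-71.800 - 1.390, -71.800 + 1.587] = [-73.190, -70.213]. RSS = √0.611927 = 0.782.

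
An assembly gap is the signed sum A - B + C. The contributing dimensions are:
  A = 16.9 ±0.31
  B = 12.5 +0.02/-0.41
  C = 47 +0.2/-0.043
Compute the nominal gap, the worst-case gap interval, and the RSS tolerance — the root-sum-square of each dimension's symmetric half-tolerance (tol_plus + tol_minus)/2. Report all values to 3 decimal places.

Stack each dimension's contribution:
  +A: nom +16.900 → Σnom=16.900; wc +0.310/-0.310 → slack +0.310/-0.310; half-tol=0.310, Σhalf²=0.096100
  -B: nom -12.500 → Σnom=4.400; wc +0.410/-0.020 → slack +0.720/-0.330; half-tol=0.215, Σhalf²=0.142325
  +C: nom +47.000 → Σnom=51.400; wc +0.200/-0.043 → slack +0.920/-0.373; half-tol=0.121, Σhalf²=0.157087
Nominal = 51.400. Worst-case = [51.400 - 0.373, 51.400 + 0.920] = [51.027, 52.320]. RSS = √0.157087 = 0.396.

nominal=51.400 wc=[51.027,52.320] rss=0.396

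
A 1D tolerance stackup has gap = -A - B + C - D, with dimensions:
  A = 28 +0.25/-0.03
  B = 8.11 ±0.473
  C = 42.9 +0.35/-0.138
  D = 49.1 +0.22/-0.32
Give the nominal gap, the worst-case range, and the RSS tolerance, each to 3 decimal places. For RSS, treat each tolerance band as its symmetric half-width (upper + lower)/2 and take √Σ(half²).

Stack each dimension's contribution:
  -A: nom -28.000 → Σnom=-28.000; wc +0.030/-0.250 → slack +0.030/-0.250; half-tol=0.140, Σhalf²=0.019600
  -B: nom -8.110 → Σnom=-36.110; wc +0.473/-0.473 → slack +0.503/-0.723; half-tol=0.473, Σhalf²=0.243329
  +C: nom +42.900 → Σnom=6.790; wc +0.350/-0.138 → slack +0.853/-0.861; half-tol=0.244, Σhalf²=0.302865
  -D: nom -49.100 → Σnom=-42.310; wc +0.320/-0.220 → slack +1.173/-1.081; half-tol=0.270, Σhalf²=0.375765
Nominal = -42.310. Worst-case = [-42.310 - 1.081, -42.310 + 1.173] = [-43.391, -41.137]. RSS = √0.375765 = 0.613.

nominal=-42.310 wc=[-43.391,-41.137] rss=0.613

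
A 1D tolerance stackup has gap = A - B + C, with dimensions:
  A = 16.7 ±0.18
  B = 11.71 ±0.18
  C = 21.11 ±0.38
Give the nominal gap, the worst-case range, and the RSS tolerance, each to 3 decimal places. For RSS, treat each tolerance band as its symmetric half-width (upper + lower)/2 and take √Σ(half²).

nominal=26.100 wc=[25.360,26.840] rss=0.457

Stack each dimension's contribution:
  +A: nom +16.700 → Σnom=16.700; wc +0.180/-0.180 → slack +0.180/-0.180; half-tol=0.180, Σhalf²=0.032400
  -B: nom -11.710 → Σnom=4.990; wc +0.180/-0.180 → slack +0.360/-0.360; half-tol=0.180, Σhalf²=0.064800
  +C: nom +21.110 → Σnom=26.100; wc +0.380/-0.380 → slack +0.740/-0.740; half-tol=0.380, Σhalf²=0.209200
Nominal = 26.100. Worst-case = [26.100 - 0.740, 26.100 + 0.740] = [25.360, 26.840]. RSS = √0.209200 = 0.457.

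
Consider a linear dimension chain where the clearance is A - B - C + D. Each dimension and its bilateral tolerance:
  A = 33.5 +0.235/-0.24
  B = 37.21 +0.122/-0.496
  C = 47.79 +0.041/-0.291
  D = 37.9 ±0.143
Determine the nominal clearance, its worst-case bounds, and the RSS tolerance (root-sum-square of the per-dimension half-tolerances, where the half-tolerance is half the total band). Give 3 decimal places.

nominal=-13.600 wc=[-14.146,-12.435] rss=0.447

Stack each dimension's contribution:
  +A: nom +33.500 → Σnom=33.500; wc +0.235/-0.240 → slack +0.235/-0.240; half-tol=0.237, Σhalf²=0.056406
  -B: nom -37.210 → Σnom=-3.710; wc +0.496/-0.122 → slack +0.731/-0.362; half-tol=0.309, Σhalf²=0.151887
  -C: nom -47.790 → Σnom=-51.500; wc +0.291/-0.041 → slack +1.022/-0.403; half-tol=0.166, Σhalf²=0.179443
  +D: nom +37.900 → Σnom=-13.600; wc +0.143/-0.143 → slack +1.165/-0.546; half-tol=0.143, Σhalf²=0.199892
Nominal = -13.600. Worst-case = [-13.600 - 0.546, -13.600 + 1.165] = [-14.146, -12.435]. RSS = √0.199892 = 0.447.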